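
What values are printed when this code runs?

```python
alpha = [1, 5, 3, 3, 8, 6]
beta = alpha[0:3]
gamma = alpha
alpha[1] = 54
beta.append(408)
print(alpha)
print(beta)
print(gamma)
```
[1, 54, 3, 3, 8, 6]
[1, 5, 3, 408]
[1, 54, 3, 3, 8, 6]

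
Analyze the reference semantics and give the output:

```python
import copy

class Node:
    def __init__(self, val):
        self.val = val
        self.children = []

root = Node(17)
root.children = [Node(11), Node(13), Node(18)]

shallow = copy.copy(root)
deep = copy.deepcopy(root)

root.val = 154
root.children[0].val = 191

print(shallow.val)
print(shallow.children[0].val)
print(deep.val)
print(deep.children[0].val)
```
17
191
17
11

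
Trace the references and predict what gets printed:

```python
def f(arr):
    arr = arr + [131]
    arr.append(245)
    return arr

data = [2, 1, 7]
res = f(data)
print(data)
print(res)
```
[2, 1, 7]
[2, 1, 7, 131, 245]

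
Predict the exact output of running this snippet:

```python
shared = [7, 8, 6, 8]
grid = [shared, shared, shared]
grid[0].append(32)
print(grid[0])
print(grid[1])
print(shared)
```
[7, 8, 6, 8, 32]
[7, 8, 6, 8, 32]
[7, 8, 6, 8, 32]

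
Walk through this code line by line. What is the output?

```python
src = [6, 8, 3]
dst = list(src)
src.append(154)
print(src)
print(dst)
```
[6, 8, 3, 154]
[6, 8, 3]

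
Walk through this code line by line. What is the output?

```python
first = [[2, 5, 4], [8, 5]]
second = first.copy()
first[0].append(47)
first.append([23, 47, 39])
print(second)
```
[[2, 5, 4, 47], [8, 5]]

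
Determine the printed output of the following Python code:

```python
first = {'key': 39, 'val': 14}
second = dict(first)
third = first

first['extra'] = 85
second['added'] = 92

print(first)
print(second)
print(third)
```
{'key': 39, 'val': 14, 'extra': 85}
{'key': 39, 'val': 14, 'added': 92}
{'key': 39, 'val': 14, 'extra': 85}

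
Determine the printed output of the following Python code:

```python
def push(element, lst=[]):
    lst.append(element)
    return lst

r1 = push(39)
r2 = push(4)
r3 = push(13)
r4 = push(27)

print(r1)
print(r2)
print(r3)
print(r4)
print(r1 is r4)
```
[39, 4, 13, 27]
[39, 4, 13, 27]
[39, 4, 13, 27]
[39, 4, 13, 27]
True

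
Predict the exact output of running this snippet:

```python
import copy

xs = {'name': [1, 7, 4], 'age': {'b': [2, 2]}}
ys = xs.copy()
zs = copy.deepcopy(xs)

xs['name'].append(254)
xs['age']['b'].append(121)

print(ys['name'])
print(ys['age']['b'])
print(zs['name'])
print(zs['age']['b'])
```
[1, 7, 4, 254]
[2, 2, 121]
[1, 7, 4]
[2, 2]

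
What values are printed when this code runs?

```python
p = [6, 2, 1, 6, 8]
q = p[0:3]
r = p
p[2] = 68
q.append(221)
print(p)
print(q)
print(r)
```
[6, 2, 68, 6, 8]
[6, 2, 1, 221]
[6, 2, 68, 6, 8]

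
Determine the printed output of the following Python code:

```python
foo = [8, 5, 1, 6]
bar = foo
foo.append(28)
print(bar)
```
[8, 5, 1, 6, 28]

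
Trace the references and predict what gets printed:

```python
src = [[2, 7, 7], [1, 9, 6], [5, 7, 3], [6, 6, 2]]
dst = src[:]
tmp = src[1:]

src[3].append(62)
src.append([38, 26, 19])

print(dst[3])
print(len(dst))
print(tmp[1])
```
[6, 6, 2, 62]
4
[5, 7, 3]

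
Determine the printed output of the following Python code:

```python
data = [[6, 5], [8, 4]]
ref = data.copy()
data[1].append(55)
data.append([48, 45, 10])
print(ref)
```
[[6, 5], [8, 4, 55]]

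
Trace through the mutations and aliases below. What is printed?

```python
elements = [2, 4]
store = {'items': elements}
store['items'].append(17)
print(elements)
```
[2, 4, 17]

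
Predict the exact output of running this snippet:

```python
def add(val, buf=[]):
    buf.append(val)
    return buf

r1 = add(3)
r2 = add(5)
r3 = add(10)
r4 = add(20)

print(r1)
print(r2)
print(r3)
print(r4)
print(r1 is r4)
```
[3, 5, 10, 20]
[3, 5, 10, 20]
[3, 5, 10, 20]
[3, 5, 10, 20]
True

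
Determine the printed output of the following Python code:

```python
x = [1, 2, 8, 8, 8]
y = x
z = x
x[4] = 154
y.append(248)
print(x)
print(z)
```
[1, 2, 8, 8, 154, 248]
[1, 2, 8, 8, 154, 248]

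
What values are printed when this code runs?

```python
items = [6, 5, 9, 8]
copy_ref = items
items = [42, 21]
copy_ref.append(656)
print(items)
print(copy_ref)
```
[42, 21]
[6, 5, 9, 8, 656]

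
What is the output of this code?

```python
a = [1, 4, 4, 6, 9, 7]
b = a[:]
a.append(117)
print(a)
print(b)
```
[1, 4, 4, 6, 9, 7, 117]
[1, 4, 4, 6, 9, 7]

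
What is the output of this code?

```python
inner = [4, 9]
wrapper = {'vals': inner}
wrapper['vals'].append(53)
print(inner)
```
[4, 9, 53]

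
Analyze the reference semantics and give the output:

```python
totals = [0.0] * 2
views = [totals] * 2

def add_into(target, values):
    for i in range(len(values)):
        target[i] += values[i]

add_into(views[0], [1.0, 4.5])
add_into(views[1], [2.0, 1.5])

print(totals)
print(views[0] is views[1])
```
[3.0, 6.0]
True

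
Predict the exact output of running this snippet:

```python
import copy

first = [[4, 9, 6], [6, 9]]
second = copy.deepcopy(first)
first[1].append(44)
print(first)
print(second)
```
[[4, 9, 6], [6, 9, 44]]
[[4, 9, 6], [6, 9]]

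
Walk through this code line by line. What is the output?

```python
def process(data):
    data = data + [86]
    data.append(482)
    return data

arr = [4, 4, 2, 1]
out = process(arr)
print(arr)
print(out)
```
[4, 4, 2, 1]
[4, 4, 2, 1, 86, 482]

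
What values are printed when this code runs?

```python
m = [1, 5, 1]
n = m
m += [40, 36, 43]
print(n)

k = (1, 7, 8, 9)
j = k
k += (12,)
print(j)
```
[1, 5, 1, 40, 36, 43]
(1, 7, 8, 9)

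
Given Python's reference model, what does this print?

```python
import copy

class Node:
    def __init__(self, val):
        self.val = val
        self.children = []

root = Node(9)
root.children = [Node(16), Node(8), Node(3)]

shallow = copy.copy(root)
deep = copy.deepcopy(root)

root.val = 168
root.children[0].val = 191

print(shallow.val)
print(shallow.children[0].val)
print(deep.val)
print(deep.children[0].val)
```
9
191
9
16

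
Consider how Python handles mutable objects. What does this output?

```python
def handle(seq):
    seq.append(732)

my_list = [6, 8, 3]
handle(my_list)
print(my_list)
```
[6, 8, 3, 732]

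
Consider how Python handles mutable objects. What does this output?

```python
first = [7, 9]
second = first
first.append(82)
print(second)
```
[7, 9, 82]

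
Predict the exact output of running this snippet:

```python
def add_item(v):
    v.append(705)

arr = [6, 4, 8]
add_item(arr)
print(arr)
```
[6, 4, 8, 705]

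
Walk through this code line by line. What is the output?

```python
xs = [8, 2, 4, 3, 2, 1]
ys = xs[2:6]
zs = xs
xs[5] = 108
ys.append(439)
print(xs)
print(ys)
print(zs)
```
[8, 2, 4, 3, 2, 108]
[4, 3, 2, 1, 439]
[8, 2, 4, 3, 2, 108]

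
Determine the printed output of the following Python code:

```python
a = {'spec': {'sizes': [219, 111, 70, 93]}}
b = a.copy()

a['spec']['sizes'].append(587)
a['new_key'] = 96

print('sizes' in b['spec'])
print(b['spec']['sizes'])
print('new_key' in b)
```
True
[219, 111, 70, 93, 587]
False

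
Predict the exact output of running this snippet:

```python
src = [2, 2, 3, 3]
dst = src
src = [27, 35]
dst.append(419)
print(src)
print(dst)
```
[27, 35]
[2, 2, 3, 3, 419]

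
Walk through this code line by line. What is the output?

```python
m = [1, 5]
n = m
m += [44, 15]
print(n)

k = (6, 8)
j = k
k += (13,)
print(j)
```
[1, 5, 44, 15]
(6, 8)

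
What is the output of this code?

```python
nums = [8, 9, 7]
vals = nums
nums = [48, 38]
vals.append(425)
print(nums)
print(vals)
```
[48, 38]
[8, 9, 7, 425]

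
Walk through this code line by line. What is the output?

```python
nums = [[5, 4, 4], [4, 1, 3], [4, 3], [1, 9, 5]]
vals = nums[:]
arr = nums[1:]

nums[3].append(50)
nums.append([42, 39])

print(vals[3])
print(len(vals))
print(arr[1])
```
[1, 9, 5, 50]
4
[4, 3]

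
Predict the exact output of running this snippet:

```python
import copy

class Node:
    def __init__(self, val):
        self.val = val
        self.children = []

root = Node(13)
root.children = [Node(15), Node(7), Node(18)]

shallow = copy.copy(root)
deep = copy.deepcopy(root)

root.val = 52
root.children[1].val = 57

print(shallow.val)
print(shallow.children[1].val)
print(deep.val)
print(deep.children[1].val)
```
13
57
13
7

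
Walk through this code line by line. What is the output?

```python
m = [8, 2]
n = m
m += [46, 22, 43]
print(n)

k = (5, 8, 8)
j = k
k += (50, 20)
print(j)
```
[8, 2, 46, 22, 43]
(5, 8, 8)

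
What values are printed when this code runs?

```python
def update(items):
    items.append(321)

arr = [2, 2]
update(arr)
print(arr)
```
[2, 2, 321]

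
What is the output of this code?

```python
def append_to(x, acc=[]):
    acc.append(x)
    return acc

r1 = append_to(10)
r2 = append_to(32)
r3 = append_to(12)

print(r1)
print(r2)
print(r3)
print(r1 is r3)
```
[10, 32, 12]
[10, 32, 12]
[10, 32, 12]
True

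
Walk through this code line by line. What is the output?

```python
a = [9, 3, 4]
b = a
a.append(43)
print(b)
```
[9, 3, 4, 43]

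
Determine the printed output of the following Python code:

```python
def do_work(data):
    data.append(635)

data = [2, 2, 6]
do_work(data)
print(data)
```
[2, 2, 6, 635]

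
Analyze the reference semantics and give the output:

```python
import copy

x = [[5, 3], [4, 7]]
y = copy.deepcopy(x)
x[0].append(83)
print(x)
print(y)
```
[[5, 3, 83], [4, 7]]
[[5, 3], [4, 7]]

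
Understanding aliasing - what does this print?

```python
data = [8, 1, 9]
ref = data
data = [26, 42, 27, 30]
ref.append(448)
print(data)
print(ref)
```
[26, 42, 27, 30]
[8, 1, 9, 448]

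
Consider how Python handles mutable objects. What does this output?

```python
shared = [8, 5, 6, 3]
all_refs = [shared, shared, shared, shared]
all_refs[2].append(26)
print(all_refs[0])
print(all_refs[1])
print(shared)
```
[8, 5, 6, 3, 26]
[8, 5, 6, 3, 26]
[8, 5, 6, 3, 26]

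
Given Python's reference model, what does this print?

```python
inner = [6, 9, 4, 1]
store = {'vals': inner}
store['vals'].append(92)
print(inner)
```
[6, 9, 4, 1, 92]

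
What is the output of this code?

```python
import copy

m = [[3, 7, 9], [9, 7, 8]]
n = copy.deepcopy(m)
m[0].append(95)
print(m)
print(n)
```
[[3, 7, 9, 95], [9, 7, 8]]
[[3, 7, 9], [9, 7, 8]]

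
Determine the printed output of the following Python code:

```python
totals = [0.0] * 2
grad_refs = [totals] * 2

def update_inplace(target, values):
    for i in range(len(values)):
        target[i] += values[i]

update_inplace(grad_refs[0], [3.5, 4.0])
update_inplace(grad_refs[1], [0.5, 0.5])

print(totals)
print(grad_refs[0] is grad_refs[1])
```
[4.0, 4.5]
True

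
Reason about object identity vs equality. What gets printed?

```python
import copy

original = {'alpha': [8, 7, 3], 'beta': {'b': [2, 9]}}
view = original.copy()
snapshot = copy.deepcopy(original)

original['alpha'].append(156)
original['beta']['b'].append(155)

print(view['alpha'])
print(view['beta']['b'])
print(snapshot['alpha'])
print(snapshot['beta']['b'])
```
[8, 7, 3, 156]
[2, 9, 155]
[8, 7, 3]
[2, 9]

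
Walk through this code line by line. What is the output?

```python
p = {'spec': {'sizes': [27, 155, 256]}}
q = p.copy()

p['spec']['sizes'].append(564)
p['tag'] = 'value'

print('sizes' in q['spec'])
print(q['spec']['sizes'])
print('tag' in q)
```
True
[27, 155, 256, 564]
False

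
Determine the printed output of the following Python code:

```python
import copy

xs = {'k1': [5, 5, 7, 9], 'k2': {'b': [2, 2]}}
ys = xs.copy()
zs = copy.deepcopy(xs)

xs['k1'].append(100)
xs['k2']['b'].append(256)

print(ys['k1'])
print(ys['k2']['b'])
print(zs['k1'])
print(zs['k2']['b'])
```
[5, 5, 7, 9, 100]
[2, 2, 256]
[5, 5, 7, 9]
[2, 2]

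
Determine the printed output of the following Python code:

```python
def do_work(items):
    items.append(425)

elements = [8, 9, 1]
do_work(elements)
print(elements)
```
[8, 9, 1, 425]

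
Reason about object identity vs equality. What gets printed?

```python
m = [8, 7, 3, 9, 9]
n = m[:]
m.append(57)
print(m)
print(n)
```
[8, 7, 3, 9, 9, 57]
[8, 7, 3, 9, 9]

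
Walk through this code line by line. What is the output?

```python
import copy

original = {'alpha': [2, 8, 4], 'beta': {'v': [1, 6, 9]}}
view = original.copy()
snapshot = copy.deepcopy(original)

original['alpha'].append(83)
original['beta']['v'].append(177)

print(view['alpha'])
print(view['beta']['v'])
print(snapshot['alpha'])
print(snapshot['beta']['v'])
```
[2, 8, 4, 83]
[1, 6, 9, 177]
[2, 8, 4]
[1, 6, 9]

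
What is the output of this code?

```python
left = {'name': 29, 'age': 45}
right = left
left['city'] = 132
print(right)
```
{'name': 29, 'age': 45, 'city': 132}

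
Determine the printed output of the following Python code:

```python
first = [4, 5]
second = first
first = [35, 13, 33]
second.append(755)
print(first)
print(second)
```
[35, 13, 33]
[4, 5, 755]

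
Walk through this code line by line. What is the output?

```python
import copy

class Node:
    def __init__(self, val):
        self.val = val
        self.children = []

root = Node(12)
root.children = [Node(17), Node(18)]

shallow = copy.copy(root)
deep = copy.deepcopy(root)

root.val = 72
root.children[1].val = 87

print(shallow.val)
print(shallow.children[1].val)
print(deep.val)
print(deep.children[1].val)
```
12
87
12
18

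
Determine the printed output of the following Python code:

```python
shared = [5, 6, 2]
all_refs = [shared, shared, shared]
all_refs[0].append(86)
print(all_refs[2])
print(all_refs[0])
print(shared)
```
[5, 6, 2, 86]
[5, 6, 2, 86]
[5, 6, 2, 86]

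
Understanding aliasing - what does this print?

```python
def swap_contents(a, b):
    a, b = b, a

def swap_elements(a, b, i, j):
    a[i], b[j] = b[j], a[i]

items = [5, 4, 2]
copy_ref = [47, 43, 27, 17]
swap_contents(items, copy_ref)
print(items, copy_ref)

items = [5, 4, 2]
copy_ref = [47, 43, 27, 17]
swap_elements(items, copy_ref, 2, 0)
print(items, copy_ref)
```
[5, 4, 2] [47, 43, 27, 17]
[5, 4, 47] [2, 43, 27, 17]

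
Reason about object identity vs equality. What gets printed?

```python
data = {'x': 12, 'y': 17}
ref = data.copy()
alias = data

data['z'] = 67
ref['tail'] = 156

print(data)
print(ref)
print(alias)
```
{'x': 12, 'y': 17, 'z': 67}
{'x': 12, 'y': 17, 'tail': 156}
{'x': 12, 'y': 17, 'z': 67}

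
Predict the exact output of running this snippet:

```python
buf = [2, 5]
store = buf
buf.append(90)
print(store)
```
[2, 5, 90]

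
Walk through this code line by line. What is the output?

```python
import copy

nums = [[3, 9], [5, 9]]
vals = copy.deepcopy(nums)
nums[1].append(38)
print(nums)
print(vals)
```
[[3, 9], [5, 9, 38]]
[[3, 9], [5, 9]]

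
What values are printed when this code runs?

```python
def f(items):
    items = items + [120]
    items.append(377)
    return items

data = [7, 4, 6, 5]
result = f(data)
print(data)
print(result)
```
[7, 4, 6, 5]
[7, 4, 6, 5, 120, 377]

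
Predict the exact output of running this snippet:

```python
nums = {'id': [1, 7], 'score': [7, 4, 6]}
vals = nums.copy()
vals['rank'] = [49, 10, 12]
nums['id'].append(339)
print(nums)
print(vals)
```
{'id': [1, 7, 339], 'score': [7, 4, 6]}
{'id': [1, 7, 339], 'score': [7, 4, 6], 'rank': [49, 10, 12]}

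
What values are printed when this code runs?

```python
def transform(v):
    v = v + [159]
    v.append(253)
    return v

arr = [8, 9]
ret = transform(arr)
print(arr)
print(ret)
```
[8, 9]
[8, 9, 159, 253]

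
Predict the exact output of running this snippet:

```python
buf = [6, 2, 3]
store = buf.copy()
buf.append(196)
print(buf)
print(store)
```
[6, 2, 3, 196]
[6, 2, 3]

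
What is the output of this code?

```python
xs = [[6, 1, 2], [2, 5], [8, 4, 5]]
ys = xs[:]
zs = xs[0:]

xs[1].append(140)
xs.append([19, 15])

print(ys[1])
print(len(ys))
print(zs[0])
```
[2, 5, 140]
3
[6, 1, 2]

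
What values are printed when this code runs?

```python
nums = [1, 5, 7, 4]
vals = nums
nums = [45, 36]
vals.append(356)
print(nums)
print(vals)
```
[45, 36]
[1, 5, 7, 4, 356]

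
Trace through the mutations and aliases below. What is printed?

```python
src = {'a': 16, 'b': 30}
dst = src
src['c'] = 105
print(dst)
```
{'a': 16, 'b': 30, 'c': 105}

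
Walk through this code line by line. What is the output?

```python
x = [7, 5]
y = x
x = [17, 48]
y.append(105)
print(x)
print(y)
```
[17, 48]
[7, 5, 105]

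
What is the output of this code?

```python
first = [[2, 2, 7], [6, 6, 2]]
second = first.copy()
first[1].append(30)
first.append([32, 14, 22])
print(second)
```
[[2, 2, 7], [6, 6, 2, 30]]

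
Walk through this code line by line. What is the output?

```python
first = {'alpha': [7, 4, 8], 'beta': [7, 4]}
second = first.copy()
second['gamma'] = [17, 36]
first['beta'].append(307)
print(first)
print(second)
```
{'alpha': [7, 4, 8], 'beta': [7, 4, 307]}
{'alpha': [7, 4, 8], 'beta': [7, 4, 307], 'gamma': [17, 36]}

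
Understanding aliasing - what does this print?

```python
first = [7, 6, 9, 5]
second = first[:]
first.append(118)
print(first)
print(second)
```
[7, 6, 9, 5, 118]
[7, 6, 9, 5]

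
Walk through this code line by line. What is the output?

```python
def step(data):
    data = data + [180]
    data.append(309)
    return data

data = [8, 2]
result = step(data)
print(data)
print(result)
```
[8, 2]
[8, 2, 180, 309]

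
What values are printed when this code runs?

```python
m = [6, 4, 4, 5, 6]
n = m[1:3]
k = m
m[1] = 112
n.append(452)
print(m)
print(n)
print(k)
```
[6, 112, 4, 5, 6]
[4, 4, 452]
[6, 112, 4, 5, 6]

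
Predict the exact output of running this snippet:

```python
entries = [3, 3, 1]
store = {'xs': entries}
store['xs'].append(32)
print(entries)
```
[3, 3, 1, 32]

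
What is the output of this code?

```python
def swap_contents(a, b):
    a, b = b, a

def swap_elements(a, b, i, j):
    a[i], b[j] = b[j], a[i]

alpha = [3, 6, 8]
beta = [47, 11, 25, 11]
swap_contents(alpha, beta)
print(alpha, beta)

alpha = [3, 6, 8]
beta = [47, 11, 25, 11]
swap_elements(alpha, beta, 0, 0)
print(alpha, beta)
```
[3, 6, 8] [47, 11, 25, 11]
[47, 6, 8] [3, 11, 25, 11]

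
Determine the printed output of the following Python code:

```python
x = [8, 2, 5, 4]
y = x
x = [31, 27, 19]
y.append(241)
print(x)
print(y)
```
[31, 27, 19]
[8, 2, 5, 4, 241]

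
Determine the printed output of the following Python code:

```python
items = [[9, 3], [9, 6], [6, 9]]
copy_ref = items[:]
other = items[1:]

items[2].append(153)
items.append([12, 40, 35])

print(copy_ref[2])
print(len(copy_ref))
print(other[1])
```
[6, 9, 153]
3
[6, 9, 153]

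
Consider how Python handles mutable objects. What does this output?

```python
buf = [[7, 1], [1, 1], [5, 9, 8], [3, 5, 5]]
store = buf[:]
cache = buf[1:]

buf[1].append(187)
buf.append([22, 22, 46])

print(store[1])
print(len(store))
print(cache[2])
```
[1, 1, 187]
4
[3, 5, 5]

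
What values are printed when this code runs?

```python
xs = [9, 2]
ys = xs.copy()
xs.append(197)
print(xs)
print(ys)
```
[9, 2, 197]
[9, 2]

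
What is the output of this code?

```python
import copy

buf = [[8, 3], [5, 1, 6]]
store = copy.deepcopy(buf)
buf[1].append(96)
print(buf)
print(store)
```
[[8, 3], [5, 1, 6, 96]]
[[8, 3], [5, 1, 6]]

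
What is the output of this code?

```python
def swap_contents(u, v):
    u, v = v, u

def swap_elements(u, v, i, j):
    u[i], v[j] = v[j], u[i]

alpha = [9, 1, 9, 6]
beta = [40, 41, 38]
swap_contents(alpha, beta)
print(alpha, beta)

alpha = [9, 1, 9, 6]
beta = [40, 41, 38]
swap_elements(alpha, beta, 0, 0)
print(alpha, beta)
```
[9, 1, 9, 6] [40, 41, 38]
[40, 1, 9, 6] [9, 41, 38]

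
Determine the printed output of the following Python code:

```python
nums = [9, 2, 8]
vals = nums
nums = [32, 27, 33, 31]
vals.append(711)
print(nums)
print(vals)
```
[32, 27, 33, 31]
[9, 2, 8, 711]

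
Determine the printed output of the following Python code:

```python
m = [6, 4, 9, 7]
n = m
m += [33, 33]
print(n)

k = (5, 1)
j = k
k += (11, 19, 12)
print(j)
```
[6, 4, 9, 7, 33, 33]
(5, 1)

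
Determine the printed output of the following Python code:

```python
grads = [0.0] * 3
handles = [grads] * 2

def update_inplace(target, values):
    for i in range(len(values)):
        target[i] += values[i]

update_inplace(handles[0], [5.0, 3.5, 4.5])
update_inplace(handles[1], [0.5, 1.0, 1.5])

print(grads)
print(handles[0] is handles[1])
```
[5.5, 4.5, 6.0]
True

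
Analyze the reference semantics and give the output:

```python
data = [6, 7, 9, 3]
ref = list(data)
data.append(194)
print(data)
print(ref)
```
[6, 7, 9, 3, 194]
[6, 7, 9, 3]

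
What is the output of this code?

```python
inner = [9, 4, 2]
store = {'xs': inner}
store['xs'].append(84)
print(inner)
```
[9, 4, 2, 84]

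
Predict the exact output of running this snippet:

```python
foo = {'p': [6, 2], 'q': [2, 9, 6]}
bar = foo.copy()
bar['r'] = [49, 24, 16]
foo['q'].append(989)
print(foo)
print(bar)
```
{'p': [6, 2], 'q': [2, 9, 6, 989]}
{'p': [6, 2], 'q': [2, 9, 6, 989], 'r': [49, 24, 16]}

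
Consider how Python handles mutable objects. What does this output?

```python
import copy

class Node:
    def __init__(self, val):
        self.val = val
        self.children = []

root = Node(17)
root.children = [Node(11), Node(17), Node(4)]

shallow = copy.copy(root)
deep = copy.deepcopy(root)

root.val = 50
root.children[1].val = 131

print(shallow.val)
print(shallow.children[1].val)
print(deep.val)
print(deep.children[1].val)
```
17
131
17
17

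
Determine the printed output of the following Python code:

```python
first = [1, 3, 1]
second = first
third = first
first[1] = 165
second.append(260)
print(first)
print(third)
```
[1, 165, 1, 260]
[1, 165, 1, 260]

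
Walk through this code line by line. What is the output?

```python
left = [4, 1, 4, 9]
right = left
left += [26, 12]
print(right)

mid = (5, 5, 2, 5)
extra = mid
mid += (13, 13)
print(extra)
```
[4, 1, 4, 9, 26, 12]
(5, 5, 2, 5)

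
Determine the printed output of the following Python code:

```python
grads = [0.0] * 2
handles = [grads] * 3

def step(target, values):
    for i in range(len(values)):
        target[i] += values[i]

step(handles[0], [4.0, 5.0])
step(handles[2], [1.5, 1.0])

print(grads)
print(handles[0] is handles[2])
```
[5.5, 6.0]
True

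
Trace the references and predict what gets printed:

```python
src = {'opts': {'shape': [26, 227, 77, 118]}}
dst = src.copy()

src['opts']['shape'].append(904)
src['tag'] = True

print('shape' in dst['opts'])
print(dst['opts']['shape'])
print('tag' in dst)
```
True
[26, 227, 77, 118, 904]
False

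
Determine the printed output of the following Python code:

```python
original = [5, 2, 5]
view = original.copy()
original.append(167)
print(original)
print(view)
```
[5, 2, 5, 167]
[5, 2, 5]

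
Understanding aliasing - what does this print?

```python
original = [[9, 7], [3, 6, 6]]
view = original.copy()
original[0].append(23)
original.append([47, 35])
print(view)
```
[[9, 7, 23], [3, 6, 6]]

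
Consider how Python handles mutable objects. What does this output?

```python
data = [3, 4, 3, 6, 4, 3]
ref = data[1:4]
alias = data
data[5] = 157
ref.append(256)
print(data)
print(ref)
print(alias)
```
[3, 4, 3, 6, 4, 157]
[4, 3, 6, 256]
[3, 4, 3, 6, 4, 157]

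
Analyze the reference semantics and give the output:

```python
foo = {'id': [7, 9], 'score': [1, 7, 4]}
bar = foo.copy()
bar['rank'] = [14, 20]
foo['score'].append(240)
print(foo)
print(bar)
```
{'id': [7, 9], 'score': [1, 7, 4, 240]}
{'id': [7, 9], 'score': [1, 7, 4, 240], 'rank': [14, 20]}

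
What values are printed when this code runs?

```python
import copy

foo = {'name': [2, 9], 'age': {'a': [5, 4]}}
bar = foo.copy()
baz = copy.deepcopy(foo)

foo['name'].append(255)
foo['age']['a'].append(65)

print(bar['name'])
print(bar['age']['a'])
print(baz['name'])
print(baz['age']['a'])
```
[2, 9, 255]
[5, 4, 65]
[2, 9]
[5, 4]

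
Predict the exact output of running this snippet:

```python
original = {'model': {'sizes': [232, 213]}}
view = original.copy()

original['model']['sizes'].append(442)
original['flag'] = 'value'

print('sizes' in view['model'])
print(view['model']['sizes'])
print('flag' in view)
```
True
[232, 213, 442]
False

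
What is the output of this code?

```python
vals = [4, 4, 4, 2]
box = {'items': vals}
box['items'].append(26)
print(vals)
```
[4, 4, 4, 2, 26]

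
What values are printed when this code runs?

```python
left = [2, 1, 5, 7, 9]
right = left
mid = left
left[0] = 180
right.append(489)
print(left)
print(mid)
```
[180, 1, 5, 7, 9, 489]
[180, 1, 5, 7, 9, 489]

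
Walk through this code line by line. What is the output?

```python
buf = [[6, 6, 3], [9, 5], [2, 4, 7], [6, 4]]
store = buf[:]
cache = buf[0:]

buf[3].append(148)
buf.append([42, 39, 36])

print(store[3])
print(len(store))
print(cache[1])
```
[6, 4, 148]
4
[9, 5]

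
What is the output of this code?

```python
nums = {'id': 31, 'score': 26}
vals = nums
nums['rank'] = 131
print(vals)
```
{'id': 31, 'score': 26, 'rank': 131}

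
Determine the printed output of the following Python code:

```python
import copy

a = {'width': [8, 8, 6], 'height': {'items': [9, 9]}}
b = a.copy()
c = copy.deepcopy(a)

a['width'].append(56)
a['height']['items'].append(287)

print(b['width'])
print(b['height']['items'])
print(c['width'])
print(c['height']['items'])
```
[8, 8, 6, 56]
[9, 9, 287]
[8, 8, 6]
[9, 9]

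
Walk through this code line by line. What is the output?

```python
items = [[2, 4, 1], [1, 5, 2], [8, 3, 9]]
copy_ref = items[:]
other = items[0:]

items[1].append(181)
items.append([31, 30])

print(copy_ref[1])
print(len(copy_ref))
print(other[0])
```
[1, 5, 2, 181]
3
[2, 4, 1]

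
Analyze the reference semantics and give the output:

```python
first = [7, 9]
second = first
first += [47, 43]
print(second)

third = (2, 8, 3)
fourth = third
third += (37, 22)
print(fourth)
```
[7, 9, 47, 43]
(2, 8, 3)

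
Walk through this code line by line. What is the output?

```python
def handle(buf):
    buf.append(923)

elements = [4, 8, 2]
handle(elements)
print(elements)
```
[4, 8, 2, 923]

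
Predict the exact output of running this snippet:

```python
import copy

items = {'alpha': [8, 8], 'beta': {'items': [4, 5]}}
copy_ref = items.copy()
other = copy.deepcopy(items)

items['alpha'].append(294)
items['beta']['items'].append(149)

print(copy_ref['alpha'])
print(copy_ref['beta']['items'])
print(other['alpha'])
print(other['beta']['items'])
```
[8, 8, 294]
[4, 5, 149]
[8, 8]
[4, 5]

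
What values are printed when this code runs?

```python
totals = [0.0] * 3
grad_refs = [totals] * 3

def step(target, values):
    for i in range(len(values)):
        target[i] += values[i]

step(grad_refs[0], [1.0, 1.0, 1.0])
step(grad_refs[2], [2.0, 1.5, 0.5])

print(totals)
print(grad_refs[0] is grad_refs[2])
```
[3.0, 2.5, 1.5]
True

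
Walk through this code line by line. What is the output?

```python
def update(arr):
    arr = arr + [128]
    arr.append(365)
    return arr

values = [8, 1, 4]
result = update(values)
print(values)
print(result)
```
[8, 1, 4]
[8, 1, 4, 128, 365]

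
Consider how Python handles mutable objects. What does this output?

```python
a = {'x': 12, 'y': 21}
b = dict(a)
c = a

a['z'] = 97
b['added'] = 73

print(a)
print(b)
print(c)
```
{'x': 12, 'y': 21, 'z': 97}
{'x': 12, 'y': 21, 'added': 73}
{'x': 12, 'y': 21, 'z': 97}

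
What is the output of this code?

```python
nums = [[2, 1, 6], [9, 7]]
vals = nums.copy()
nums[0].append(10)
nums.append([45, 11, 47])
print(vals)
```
[[2, 1, 6, 10], [9, 7]]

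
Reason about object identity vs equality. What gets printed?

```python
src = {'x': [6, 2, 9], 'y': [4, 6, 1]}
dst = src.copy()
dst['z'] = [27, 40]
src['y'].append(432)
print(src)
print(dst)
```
{'x': [6, 2, 9], 'y': [4, 6, 1, 432]}
{'x': [6, 2, 9], 'y': [4, 6, 1, 432], 'z': [27, 40]}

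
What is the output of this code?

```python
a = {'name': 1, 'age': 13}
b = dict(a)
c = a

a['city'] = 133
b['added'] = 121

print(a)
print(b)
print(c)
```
{'name': 1, 'age': 13, 'city': 133}
{'name': 1, 'age': 13, 'added': 121}
{'name': 1, 'age': 13, 'city': 133}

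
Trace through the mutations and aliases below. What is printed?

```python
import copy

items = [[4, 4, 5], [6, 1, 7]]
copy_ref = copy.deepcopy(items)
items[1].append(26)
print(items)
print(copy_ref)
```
[[4, 4, 5], [6, 1, 7, 26]]
[[4, 4, 5], [6, 1, 7]]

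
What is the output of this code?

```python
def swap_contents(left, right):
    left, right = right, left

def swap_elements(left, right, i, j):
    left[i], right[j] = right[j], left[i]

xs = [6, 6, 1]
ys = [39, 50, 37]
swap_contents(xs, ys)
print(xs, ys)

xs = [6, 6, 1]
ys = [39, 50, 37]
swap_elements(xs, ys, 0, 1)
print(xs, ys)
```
[6, 6, 1] [39, 50, 37]
[50, 6, 1] [39, 6, 37]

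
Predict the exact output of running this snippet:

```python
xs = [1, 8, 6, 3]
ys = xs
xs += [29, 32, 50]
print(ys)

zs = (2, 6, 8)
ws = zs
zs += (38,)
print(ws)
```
[1, 8, 6, 3, 29, 32, 50]
(2, 6, 8)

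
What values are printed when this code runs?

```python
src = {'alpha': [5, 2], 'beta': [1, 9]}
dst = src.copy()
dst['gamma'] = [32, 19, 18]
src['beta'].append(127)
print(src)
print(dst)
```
{'alpha': [5, 2], 'beta': [1, 9, 127]}
{'alpha': [5, 2], 'beta': [1, 9, 127], 'gamma': [32, 19, 18]}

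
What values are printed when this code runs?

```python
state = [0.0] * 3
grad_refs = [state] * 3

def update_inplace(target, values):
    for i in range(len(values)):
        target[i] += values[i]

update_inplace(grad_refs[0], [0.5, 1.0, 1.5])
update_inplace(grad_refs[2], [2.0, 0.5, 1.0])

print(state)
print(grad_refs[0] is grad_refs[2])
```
[2.5, 1.5, 2.5]
True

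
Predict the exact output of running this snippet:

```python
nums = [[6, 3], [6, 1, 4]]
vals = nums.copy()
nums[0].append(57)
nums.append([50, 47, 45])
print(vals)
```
[[6, 3, 57], [6, 1, 4]]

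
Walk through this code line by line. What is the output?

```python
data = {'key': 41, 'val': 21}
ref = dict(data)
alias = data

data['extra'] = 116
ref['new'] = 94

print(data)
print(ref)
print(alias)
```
{'key': 41, 'val': 21, 'extra': 116}
{'key': 41, 'val': 21, 'new': 94}
{'key': 41, 'val': 21, 'extra': 116}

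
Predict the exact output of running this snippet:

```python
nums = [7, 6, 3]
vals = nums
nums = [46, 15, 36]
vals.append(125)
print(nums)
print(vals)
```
[46, 15, 36]
[7, 6, 3, 125]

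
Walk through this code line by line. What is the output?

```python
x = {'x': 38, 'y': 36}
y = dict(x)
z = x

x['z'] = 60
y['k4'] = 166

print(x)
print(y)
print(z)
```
{'x': 38, 'y': 36, 'z': 60}
{'x': 38, 'y': 36, 'k4': 166}
{'x': 38, 'y': 36, 'z': 60}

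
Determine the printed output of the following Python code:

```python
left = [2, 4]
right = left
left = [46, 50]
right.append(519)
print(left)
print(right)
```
[46, 50]
[2, 4, 519]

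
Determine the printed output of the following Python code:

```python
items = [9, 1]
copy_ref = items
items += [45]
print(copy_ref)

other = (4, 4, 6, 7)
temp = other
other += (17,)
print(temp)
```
[9, 1, 45]
(4, 4, 6, 7)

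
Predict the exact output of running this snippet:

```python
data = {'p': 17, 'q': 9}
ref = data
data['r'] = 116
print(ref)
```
{'p': 17, 'q': 9, 'r': 116}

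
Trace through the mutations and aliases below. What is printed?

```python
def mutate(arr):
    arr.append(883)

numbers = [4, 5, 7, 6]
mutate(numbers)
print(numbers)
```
[4, 5, 7, 6, 883]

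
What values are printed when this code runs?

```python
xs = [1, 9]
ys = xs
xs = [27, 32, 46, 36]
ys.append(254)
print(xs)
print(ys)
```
[27, 32, 46, 36]
[1, 9, 254]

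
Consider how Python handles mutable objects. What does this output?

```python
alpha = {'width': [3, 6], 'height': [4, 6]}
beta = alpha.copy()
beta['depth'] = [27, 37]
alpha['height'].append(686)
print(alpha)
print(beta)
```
{'width': [3, 6], 'height': [4, 6, 686]}
{'width': [3, 6], 'height': [4, 6, 686], 'depth': [27, 37]}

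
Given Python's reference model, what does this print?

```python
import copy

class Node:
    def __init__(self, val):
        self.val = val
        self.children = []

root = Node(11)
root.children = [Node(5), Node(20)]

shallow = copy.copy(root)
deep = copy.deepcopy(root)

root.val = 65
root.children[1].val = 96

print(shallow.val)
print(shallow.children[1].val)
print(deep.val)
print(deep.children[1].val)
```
11
96
11
20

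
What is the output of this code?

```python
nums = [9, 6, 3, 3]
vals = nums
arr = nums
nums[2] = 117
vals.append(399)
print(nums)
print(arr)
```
[9, 6, 117, 3, 399]
[9, 6, 117, 3, 399]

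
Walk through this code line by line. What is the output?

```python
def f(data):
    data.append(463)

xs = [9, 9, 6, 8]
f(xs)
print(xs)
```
[9, 9, 6, 8, 463]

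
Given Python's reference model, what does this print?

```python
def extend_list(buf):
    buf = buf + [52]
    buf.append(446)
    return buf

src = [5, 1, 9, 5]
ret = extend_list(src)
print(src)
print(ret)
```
[5, 1, 9, 5]
[5, 1, 9, 5, 52, 446]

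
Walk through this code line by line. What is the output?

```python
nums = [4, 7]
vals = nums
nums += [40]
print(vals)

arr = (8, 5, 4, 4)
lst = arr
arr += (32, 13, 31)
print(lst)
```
[4, 7, 40]
(8, 5, 4, 4)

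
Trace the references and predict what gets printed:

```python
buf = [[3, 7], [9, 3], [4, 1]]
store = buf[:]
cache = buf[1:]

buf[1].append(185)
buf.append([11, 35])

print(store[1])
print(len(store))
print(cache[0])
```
[9, 3, 185]
3
[9, 3, 185]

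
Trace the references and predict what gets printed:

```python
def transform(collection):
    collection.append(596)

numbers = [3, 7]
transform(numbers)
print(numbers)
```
[3, 7, 596]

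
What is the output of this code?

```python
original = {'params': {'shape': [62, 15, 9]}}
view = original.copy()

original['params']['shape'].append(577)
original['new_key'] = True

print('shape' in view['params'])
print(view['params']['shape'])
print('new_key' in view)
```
True
[62, 15, 9, 577]
False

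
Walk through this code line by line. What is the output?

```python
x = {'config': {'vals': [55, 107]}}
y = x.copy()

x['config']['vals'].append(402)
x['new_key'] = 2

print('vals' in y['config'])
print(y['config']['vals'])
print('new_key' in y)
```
True
[55, 107, 402]
False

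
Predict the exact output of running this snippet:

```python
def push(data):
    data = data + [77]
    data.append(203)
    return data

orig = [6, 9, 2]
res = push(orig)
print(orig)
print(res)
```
[6, 9, 2]
[6, 9, 2, 77, 203]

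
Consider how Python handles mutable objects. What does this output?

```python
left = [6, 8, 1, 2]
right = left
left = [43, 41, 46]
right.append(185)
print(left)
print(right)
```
[43, 41, 46]
[6, 8, 1, 2, 185]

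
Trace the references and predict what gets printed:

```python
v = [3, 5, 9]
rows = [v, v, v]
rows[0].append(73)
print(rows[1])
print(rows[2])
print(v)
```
[3, 5, 9, 73]
[3, 5, 9, 73]
[3, 5, 9, 73]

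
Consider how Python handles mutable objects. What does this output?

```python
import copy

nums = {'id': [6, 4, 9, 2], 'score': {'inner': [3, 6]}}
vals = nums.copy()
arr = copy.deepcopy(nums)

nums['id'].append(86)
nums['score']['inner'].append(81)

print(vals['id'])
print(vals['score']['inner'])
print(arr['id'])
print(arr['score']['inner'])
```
[6, 4, 9, 2, 86]
[3, 6, 81]
[6, 4, 9, 2]
[3, 6]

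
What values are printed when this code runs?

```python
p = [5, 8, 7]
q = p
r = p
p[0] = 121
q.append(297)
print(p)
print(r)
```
[121, 8, 7, 297]
[121, 8, 7, 297]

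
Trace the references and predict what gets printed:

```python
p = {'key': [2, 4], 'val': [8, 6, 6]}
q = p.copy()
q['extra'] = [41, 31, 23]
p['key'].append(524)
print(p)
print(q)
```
{'key': [2, 4, 524], 'val': [8, 6, 6]}
{'key': [2, 4, 524], 'val': [8, 6, 6], 'extra': [41, 31, 23]}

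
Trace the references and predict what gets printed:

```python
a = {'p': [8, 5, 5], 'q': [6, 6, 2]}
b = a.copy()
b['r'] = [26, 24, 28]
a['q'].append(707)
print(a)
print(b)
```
{'p': [8, 5, 5], 'q': [6, 6, 2, 707]}
{'p': [8, 5, 5], 'q': [6, 6, 2, 707], 'r': [26, 24, 28]}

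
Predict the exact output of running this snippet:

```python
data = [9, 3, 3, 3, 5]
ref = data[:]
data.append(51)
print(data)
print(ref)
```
[9, 3, 3, 3, 5, 51]
[9, 3, 3, 3, 5]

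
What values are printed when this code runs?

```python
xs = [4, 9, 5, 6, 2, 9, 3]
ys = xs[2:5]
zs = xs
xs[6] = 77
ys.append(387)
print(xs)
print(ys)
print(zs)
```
[4, 9, 5, 6, 2, 9, 77]
[5, 6, 2, 387]
[4, 9, 5, 6, 2, 9, 77]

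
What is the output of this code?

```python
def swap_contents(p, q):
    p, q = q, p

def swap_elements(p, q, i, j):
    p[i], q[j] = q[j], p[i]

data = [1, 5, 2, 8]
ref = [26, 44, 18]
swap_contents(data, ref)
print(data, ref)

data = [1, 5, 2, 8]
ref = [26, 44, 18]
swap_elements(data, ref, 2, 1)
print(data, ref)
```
[1, 5, 2, 8] [26, 44, 18]
[1, 5, 44, 8] [26, 2, 18]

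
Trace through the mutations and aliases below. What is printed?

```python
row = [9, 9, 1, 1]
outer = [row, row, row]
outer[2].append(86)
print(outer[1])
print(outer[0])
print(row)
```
[9, 9, 1, 1, 86]
[9, 9, 1, 1, 86]
[9, 9, 1, 1, 86]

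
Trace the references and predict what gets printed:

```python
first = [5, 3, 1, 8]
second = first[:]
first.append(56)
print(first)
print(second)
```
[5, 3, 1, 8, 56]
[5, 3, 1, 8]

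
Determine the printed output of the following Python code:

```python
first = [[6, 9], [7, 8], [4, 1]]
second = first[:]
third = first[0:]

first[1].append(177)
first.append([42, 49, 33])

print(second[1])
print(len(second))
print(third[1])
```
[7, 8, 177]
3
[7, 8, 177]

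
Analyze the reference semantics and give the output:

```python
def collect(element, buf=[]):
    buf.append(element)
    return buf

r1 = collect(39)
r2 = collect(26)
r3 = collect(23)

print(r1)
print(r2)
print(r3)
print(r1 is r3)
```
[39, 26, 23]
[39, 26, 23]
[39, 26, 23]
True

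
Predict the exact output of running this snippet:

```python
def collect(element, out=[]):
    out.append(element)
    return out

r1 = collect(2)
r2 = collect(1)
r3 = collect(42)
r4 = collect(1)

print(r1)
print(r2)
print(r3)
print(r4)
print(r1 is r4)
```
[2, 1, 42, 1]
[2, 1, 42, 1]
[2, 1, 42, 1]
[2, 1, 42, 1]
True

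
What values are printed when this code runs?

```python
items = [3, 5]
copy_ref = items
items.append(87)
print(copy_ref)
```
[3, 5, 87]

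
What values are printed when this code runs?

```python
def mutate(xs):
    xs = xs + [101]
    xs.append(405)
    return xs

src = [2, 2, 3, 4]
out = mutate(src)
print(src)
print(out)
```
[2, 2, 3, 4]
[2, 2, 3, 4, 101, 405]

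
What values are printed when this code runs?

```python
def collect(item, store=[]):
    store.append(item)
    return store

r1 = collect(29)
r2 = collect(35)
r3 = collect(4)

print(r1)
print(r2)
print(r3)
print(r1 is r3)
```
[29, 35, 4]
[29, 35, 4]
[29, 35, 4]
True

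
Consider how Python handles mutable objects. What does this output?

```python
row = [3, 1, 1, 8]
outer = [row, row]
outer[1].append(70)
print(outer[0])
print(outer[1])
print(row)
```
[3, 1, 1, 8, 70]
[3, 1, 1, 8, 70]
[3, 1, 1, 8, 70]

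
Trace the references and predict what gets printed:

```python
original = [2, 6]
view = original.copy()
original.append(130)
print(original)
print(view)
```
[2, 6, 130]
[2, 6]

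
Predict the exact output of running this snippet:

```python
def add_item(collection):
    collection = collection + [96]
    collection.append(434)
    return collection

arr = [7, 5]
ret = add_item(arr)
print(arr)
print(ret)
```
[7, 5]
[7, 5, 96, 434]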